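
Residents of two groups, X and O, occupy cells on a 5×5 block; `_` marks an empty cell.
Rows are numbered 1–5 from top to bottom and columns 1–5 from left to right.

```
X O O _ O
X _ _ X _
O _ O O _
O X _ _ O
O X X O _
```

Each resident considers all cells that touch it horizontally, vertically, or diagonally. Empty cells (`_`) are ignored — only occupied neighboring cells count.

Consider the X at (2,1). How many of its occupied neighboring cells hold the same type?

1

Occupied neighbors of (2,1): (1,1)=X, (1,2)=O, (3,1)=O.
Same type (X): 1 of 3.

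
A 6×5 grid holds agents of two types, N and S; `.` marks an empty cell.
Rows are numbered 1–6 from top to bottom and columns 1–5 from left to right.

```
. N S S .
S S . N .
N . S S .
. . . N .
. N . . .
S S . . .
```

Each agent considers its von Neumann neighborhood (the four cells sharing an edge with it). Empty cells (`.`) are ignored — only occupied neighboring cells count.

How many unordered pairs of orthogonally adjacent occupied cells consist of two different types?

Scan each occupied cell's neighbors to the right and below so each pair is counted once.
Row 1: N(1,2)–S(1,3)≠ N(1,2)–S(2,2)≠ S(1,3)–S(1,4)= S(1,4)–N(2,4)≠  → 3/4 unlike.
Row 2: S(2,1)–S(2,2)= S(2,1)–N(3,1)≠ N(2,4)–S(3,4)≠  → 2/3 unlike.
Row 3: S(3,3)–S(3,4)= S(3,4)–N(4,4)≠  → 1/2 unlike.
Row 5: N(5,2)–S(6,2)≠  → 1/1 unlike.
Row 6: S(6,1)–S(6,2)=  → 0/1 unlike.
Total adjacent occupied pairs: 11; unlike-type pairs: 7.

7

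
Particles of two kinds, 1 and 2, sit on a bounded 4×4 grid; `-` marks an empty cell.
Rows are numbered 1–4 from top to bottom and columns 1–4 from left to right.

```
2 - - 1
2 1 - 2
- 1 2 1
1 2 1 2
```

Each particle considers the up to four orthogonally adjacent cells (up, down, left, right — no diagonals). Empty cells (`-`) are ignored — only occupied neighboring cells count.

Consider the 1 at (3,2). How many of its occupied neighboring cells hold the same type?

1

Occupied neighbors of (3,2): (2,2)=1, (4,2)=2, (3,3)=2.
Same type (1): 1 of 3.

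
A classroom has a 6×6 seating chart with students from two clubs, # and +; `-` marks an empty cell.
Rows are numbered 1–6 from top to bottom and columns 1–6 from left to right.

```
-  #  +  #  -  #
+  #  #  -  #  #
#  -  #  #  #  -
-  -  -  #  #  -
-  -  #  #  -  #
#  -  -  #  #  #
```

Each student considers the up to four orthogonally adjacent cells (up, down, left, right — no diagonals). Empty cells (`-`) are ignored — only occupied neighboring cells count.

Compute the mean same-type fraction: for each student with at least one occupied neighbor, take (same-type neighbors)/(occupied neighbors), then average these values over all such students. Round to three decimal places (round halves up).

0.754

(1,2)# 1/2
(1,3)+ 0/3
(1,4)# 0/1
(1,6)# 1/1
(2,1)+ 0/2
(2,2)# 2/3
(2,3)# 2/3
(2,5)# 2/2
(2,6)# 2/2
(3,1)# 0/1
(3,3)# 2/2
(3,4)# 3/3
(3,5)# 3/3
(4,4)# 3/3
(4,5)# 2/2
(5,3)# 1/1
(5,4)# 3/3
(5,6)# 1/1
(6,1)# — no occupied neighbors
(6,4)# 2/2
(6,5)# 2/2
(6,6)# 2/2
Sum over 21 students: 1/2 + 0/3 + 0/1 + 1/1 + 0/2 + 2/3 + 2/3 + 2/2 + 2/2 + 0/1 + 2/2 + 3/3 + 3/3 + 3/3 + 2/2 + 1/1 + 3/3 + 1/1 + 2/2 + 2/2 + 2/2 = 95/6; mean = 95/6 ÷ 21 = 95/126 = 0.753968… → 0.754.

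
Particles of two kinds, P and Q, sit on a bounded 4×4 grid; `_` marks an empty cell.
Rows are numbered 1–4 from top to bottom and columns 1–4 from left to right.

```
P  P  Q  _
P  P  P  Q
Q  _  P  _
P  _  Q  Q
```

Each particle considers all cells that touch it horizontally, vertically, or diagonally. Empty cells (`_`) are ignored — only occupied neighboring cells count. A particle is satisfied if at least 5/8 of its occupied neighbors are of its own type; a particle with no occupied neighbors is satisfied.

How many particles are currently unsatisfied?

8

Row 1: (1,1)P 3/3 ✓ · (1,2)P 4/5 ✓ · (1,3)Q 1/4 ✗
Row 2: (2,1)P 3/4 ✓ · (2,2)P 5/7 ✓ · (2,3)P 3/5 ✗ · (2,4)Q 1/3 ✗
Row 3: (3,1)Q 0/3 ✗ · (3,3)P 2/5 ✗
Row 4: (4,1)P 0/1 ✗ · (4,3)Q 1/2 ✗ · (4,4)Q 1/2 ✗
Unsatisfied: (1,3), (2,3), (2,4), (3,1), (3,3), (4,1), (4,3), (4,4) — 8 in total.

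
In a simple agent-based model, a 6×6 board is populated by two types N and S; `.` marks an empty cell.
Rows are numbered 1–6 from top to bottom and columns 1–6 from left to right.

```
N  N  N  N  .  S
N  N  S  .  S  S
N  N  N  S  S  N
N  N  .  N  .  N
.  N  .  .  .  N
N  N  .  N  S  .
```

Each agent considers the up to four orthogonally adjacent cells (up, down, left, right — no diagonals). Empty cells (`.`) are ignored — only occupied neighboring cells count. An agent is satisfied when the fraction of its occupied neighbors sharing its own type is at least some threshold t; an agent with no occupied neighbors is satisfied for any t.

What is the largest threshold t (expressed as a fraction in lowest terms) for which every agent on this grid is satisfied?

Row 1: (1,1)N 2/2 · (1,2)N 3/3 · (1,3)N 2/3 · (1,4)N 1/1 · (1,6)S 1/1
Row 2: (2,1)N 3/3 · (2,2)N 3/4 · (2,3)S 0/3 · (2,5)S 2/2 · (2,6)S 2/3
Row 3: (3,1)N 3/3 · (3,2)N 4/4 · (3,3)N 1/3 · (3,4)S 1/3 · (3,5)S 2/3 · (3,6)N 1/3
Row 4: (4,1)N 2/2 · (4,2)N 3/3 · (4,4)N 0/1 · (4,6)N 2/2
Row 5: (5,2)N 2/2 · (5,6)N 1/1
Row 6: (6,1)N 1/1 · (6,2)N 2/2 · (6,4)N 0/1 · (6,5)S 0/1
The smallest same-type fraction is 0/3 at (2,3), which reduces to 0/1. Any threshold above that leaves this agent unsatisfied.

0/1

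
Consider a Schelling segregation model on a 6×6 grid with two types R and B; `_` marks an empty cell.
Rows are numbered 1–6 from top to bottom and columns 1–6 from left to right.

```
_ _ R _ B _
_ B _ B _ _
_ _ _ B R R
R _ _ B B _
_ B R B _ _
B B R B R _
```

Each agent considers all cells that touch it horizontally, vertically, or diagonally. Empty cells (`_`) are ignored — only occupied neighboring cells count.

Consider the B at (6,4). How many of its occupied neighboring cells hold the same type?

1

Occupied neighbors of (6,4): (5,3)=R, (5,4)=B, (6,3)=R, (6,5)=R.
Same type (B): 1 of 4.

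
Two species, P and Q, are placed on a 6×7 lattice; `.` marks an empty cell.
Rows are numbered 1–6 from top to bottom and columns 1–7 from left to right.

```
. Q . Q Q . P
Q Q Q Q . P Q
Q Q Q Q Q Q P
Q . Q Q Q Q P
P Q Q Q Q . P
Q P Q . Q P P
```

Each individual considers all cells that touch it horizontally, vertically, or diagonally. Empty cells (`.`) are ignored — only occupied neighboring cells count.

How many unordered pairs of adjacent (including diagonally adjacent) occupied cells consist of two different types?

Scan each occupied cell's neighbors to the right and below (and the two forward diagonals) so each pair is counted once.
From row 1: 2 unlike of 10 pairs (running 2/10).
From row 2: 4 unlike of 20 pairs (running 6/30).
From row 3: 3 unlike of 22 pairs (running 9/52).
From row 4: 3 unlike of 17 pairs (running 12/69).
From row 5: 5 unlike of 17 pairs (running 17/86).
From row 6: 3 unlike of 4 pairs (running 20/90).
Total adjacent occupied pairs: 90; unlike-type pairs: 20.

20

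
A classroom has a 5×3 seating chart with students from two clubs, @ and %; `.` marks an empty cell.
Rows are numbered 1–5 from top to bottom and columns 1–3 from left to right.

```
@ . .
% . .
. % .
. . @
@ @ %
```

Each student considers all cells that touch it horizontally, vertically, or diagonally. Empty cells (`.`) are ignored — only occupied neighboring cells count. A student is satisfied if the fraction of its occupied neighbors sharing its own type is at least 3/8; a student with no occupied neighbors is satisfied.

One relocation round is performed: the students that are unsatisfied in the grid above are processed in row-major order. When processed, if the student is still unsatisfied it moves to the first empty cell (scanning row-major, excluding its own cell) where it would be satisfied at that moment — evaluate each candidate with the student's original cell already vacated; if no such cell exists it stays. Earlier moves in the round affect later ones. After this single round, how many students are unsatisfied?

1

Initially unsatisfied (in order): (1,1), (4,3), (5,3).
  (1,1) → (1,3).
  (4,3) → (1,2).
  (5,3) → (1,1).
Resulting grid:
% @ @
% . .
. % .
. . .
@ @ .
Unsatisfied now: (1,2).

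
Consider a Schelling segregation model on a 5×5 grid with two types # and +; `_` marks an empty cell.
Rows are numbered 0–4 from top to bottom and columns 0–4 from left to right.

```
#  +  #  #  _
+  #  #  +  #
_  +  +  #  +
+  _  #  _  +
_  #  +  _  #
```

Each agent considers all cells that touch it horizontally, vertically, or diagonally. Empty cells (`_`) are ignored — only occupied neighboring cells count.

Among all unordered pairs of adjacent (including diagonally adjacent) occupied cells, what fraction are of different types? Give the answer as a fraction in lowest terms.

Scan each occupied cell's neighbors to the right and below (and the two forward diagonals) so each pair is counted once.
From row 0: 7 unlike of 14 pairs (running 7/14).
From row 1: 9 unlike of 15 pairs (running 16/29).
From row 2: 5 unlike of 9 pairs (running 21/38).
From row 3: 3 unlike of 4 pairs (running 24/42).
From row 4: 1 unlike of 1 pairs (running 25/43).
Total adjacent occupied pairs: 43; unlike-type pairs: 25.
25/43 is already in lowest terms.

25/43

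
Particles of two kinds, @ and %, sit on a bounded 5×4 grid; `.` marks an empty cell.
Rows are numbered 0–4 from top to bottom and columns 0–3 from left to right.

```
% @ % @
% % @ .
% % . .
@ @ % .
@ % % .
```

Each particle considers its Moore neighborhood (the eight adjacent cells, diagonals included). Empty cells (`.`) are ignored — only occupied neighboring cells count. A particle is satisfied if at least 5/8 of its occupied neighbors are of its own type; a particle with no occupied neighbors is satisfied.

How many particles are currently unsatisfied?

9

Row 0: (0,0)% 2/3 ok · (0,1)@ 1/5 unhappy · (0,2)% 1/4 unhappy · (0,3)@ 1/2 unhappy
Row 1: (1,0)% 4/5 ok · (1,1)% 5/7 ok · (1,2)@ 2/5 unhappy
Row 2: (2,0)% 3/5 unhappy · (2,1)% 4/7 unhappy
Row 3: (3,0)@ 2/5 unhappy · (3,1)@ 2/7 unhappy · (3,2)% 3/4 ok
Row 4: (4,0)@ 2/3 ok · (4,1)% 2/5 unhappy · (4,2)% 2/3 ok
Unsatisfied: (0,1), (0,2), (0,3), (1,2), (2,0), (2,1), (3,0), (3,1), (4,1) — 9 in total.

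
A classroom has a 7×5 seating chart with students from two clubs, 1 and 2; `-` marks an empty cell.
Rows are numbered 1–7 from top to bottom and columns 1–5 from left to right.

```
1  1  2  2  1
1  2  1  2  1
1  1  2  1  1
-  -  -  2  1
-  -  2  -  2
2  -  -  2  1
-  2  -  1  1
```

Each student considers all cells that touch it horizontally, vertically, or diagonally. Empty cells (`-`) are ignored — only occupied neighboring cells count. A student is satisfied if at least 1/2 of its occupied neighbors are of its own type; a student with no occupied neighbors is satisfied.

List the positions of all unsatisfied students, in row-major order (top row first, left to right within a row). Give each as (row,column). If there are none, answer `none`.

(1,4), (1,5), (2,2), (2,3), (2,4), (6,4)

(1,1)1 2/3 ok
(1,2)1 3/5 ok
(1,3)2 3/5 ok
(1,4)2 2/5 unhappy
(1,5)1 1/3 unhappy
(2,1)1 4/5 ok
(2,2)2 2/8 unhappy
(2,3)1 3/8 unhappy
(2,4)2 3/8 unhappy
(2,5)1 3/5 ok
(3,1)1 2/3 ok
(3,2)1 3/5 ok
(3,3)2 3/6 ok
(3,4)1 4/7 ok
(3,5)1 3/5 ok
(4,4)2 3/6 ok
(4,5)1 2/4 ok
(5,3)2 2/2 ok
(5,5)2 2/4 ok
(6,1)2 1/1 ok
(6,4)2 2/5 unhappy
(6,5)1 2/4 ok
(7,2)2 1/1 ok
(7,4)1 2/3 ok
(7,5)1 2/3 ok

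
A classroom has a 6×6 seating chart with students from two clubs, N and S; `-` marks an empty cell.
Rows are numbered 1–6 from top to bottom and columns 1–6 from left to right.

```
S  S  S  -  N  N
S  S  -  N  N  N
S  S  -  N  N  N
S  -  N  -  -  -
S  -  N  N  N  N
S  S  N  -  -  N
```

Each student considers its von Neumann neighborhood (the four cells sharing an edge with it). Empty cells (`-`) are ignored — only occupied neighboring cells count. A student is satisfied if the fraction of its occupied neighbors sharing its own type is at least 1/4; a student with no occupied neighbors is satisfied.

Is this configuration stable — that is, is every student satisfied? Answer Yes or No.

Yes

(1,1)S 2/2 ok
(1,2)S 3/3 ok
(1,3)S 1/1 ok
(1,5)N 2/2 ok
(1,6)N 2/2 ok
(2,1)S 3/3 ok
(2,2)S 3/3 ok
(2,4)N 2/2 ok
(2,5)N 4/4 ok
(2,6)N 3/3 ok
(3,1)S 3/3 ok
(3,2)S 2/2 ok
(3,4)N 2/2 ok
(3,5)N 3/3 ok
(3,6)N 2/2 ok
(4,1)S 2/2 ok
(4,3)N 1/1 ok
(5,1)S 2/2 ok
(5,3)N 3/3 ok
(5,4)N 2/2 ok
(5,5)N 2/2 ok
(5,6)N 2/2 ok
(6,1)S 2/2 ok
(6,2)S 1/2 ok
(6,3)N 1/2 ok
(6,6)N 1/1 ok
All meet the threshold, so the configuration is stable.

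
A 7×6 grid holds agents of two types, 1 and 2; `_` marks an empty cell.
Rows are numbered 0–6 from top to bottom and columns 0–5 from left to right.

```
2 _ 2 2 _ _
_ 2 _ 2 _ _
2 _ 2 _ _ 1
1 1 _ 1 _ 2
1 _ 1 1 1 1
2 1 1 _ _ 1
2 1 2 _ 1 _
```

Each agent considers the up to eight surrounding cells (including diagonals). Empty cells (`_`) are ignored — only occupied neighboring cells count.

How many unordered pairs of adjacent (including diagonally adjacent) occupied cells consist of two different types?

15

Scan each occupied cell's neighbors to the right and below (and the two forward diagonals) so each pair is counted once.
From row 0: 0 unlike of 5 pairs (running 0/5).
From row 1: 0 unlike of 3 pairs (running 0/8).
From row 2: 5 unlike of 5 pairs (running 5/13).
From row 3: 2 unlike of 9 pairs (running 7/22).
From row 4: 1 unlike of 10 pairs (running 8/32).
From row 5: 5 unlike of 10 pairs (running 13/42).
From row 6: 2 unlike of 2 pairs (running 15/44).
Total adjacent occupied pairs: 44; unlike-type pairs: 15.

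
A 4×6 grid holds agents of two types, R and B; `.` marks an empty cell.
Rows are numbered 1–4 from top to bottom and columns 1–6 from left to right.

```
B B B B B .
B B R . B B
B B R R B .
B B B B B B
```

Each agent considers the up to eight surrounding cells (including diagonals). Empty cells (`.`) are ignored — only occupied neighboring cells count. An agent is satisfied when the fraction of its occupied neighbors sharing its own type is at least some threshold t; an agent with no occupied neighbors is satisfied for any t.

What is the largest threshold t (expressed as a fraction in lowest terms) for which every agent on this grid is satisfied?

Row 1: (1,1)B 3/3 · (1,2)B 4/5 · (1,3)B 3/4 · (1,4)B 3/4 · (1,5)B 3/3
Row 2: (2,1)B 5/5 · (2,2)B 6/8 · (2,3)R 2/7 · (2,5)B 4/5 · (2,6)B 3/3
Row 3: (3,1)B 5/5 · (3,2)B 6/8 · (3,3)R 2/7 · (3,4)R 2/7 · (3,5)B 5/6
Row 4: (4,1)B 3/3 · (4,2)B 4/5 · (4,3)B 3/5 · (4,4)B 3/5 · (4,5)B 3/4 · (4,6)B 2/2
The smallest same-type fraction is 2/7 at (2,3), which reduces to 2/7. Any threshold above that leaves this agent unsatisfied.

2/7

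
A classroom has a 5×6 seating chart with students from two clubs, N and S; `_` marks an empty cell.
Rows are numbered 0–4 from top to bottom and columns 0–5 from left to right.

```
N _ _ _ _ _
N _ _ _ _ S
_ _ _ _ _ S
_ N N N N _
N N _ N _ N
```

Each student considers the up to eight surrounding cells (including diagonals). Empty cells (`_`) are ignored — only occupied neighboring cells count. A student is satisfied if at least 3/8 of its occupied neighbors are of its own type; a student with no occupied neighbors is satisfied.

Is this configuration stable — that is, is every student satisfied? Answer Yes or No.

(0,0)N 1/1 ok
(1,0)N 1/1 ok
(1,5)S 1/1 ok
(2,5)S 1/2 ok
(3,1)N 3/3 ok
(3,2)N 4/4 ok
(3,3)N 3/3 ok
(3,4)N 3/4 ok
(4,0)N 2/2 ok
(4,1)N 3/3 ok
(4,3)N 3/3 ok
(4,5)N 1/1 ok
All meet the threshold, so the configuration is stable.

Yes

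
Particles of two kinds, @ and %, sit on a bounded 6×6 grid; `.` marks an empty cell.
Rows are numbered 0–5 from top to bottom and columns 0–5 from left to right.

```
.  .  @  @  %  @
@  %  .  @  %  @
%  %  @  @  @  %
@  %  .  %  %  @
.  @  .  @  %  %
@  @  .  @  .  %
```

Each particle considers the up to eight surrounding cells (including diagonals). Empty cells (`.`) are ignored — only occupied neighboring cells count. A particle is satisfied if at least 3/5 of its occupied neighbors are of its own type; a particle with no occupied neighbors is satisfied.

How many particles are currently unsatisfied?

20

(0,2)@ 2/3 ✓
(0,3)@ 2/4 ✗
(0,4)% 1/5 ✗
(0,5)@ 1/3 ✗
(1,0)@ 0/3 ✗
(1,1)% 2/5 ✗
(1,3)@ 5/7 ✓
(1,4)% 2/8 ✗
(1,5)@ 2/5 ✗
(2,0)% 3/5 ✓
(2,1)% 3/6 ✗
(2,2)@ 2/6 ✗
(2,3)@ 3/6 ✗
(2,4)@ 4/8 ✗
(2,5)% 2/5 ✗
(3,0)@ 1/4 ✗
(3,1)% 2/5 ✗
(3,3)% 2/6 ✗
(3,4)% 4/8 ✗
(3,5)@ 1/5 ✗
(4,1)@ 3/4 ✓
(4,3)@ 1/4 ✗
(4,4)% 4/7 ✗
(4,5)% 3/4 ✓
(5,0)@ 2/2 ✓
(5,1)@ 2/2 ✓
(5,3)@ 1/2 ✗
(5,5)% 2/2 ✓
Unsatisfied: (0,3), (0,4), (0,5), (1,0), (1,1), (1,4), (1,5), (2,1), (2,2), (2,3), (2,4), (2,5), (3,0), (3,1), (3,3), (3,4), (3,5), (4,3), (4,4), (5,3) — 20 in total.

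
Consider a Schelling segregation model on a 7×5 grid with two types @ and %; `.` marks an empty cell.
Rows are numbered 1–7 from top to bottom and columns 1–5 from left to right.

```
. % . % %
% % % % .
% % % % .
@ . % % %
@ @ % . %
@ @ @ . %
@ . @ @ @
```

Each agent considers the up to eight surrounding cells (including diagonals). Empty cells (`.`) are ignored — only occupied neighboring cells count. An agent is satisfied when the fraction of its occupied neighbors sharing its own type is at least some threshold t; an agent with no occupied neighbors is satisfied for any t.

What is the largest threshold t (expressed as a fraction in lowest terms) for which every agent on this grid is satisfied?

1/3

(1,2)% 3/3
(1,4)% 3/3
(1,5)% 2/2
(2,1)% 4/4
(2,2)% 6/6
(2,3)% 7/7
(2,4)% 5/5
(3,1)% 3/4
(3,2)% 6/7
(3,3)% 7/7
(3,4)% 6/6
(4,1)@ 2/4
(4,3)% 5/6
(4,4)% 6/6
(4,5)% 3/3
(5,1)@ 4/4
(5,2)@ 5/7
(5,3)% 2/5
(5,5)% 3/3
(6,1)@ 4/4
(6,2)@ 6/7
(6,3)@ 4/5
(6,5)% 1/3
(7,1)@ 2/2
(7,3)@ 3/3
(7,4)@ 3/4
(7,5)@ 1/2
The smallest same-type fraction is 1/3 at (6,5), which reduces to 1/3. Any threshold above that leaves this agent unsatisfied.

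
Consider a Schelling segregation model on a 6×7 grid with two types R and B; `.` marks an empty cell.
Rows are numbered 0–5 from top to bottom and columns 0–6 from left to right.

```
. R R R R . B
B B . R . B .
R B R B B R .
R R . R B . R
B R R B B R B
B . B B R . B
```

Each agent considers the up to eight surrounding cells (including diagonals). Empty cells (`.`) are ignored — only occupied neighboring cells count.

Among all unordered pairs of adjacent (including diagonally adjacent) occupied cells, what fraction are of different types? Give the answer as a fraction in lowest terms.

38/75

Scan each occupied cell's neighbors to the right and below (and the two forward diagonals) so each pair is counted once.
Row 0: R(0,1)–R(0,2)= R(0,1)–B(1,1)≠ R(0,1)–B(1,0)≠ R(0,2)–R(0,3)= R(0,2)–R(1,3)= R(0,2)–B(1,1)≠ R(0,3)–R(0,4)= R(0,3)–R(1,3)= R(0,4)–B(1,5)≠ R(0,4)–R(1,3)= B(0,6)–B(1,5)=  → 4/11 unlike.
Row 1: B(1,0)–B(1,1)= B(1,0)–R(2,0)≠ B(1,0)–B(2,1)= B(1,1)–B(2,1)= B(1,1)–R(2,2)≠ B(1,1)–R(2,0)≠ R(1,3)–B(2,3)≠ R(1,3)–B(2,4)≠ R(1,3)–R(2,2)= B(1,5)–R(2,5)≠ B(1,5)–B(2,4)=  → 6/11 unlike.
Row 2: R(2,0)–B(2,1)≠ R(2,0)–R(3,0)= R(2,0)–R(3,1)= B(2,1)–R(2,2)≠ B(2,1)–R(3,1)≠ B(2,1)–R(3,0)≠ R(2,2)–B(2,3)≠ R(2,2)–R(3,3)= R(2,2)–R(3,1)= B(2,3)–B(2,4)= B(2,3)–R(3,3)≠ B(2,3)–B(3,4)= B(2,4)–R(2,5)≠ B(2,4)–B(3,4)= B(2,4)–R(3,3)≠ R(2,5)–R(3,6)= R(2,5)–B(3,4)≠  → 9/17 unlike.
Row 3: R(3,0)–R(3,1)= R(3,0)–B(4,0)≠ R(3,0)–R(4,1)= R(3,1)–R(4,1)= R(3,1)–R(4,2)= R(3,1)–B(4,0)≠ R(3,3)–B(3,4)≠ R(3,3)–B(4,3)≠ R(3,3)–B(4,4)≠ R(3,3)–R(4,2)= B(3,4)–B(4,4)= B(3,4)–R(4,5)≠ B(3,4)–B(4,3)= R(3,6)–B(4,6)≠ R(3,6)–R(4,5)=  → 7/15 unlike.
Row 4: B(4,0)–R(4,1)≠ B(4,0)–B(5,0)= R(4,1)–R(4,2)= R(4,1)–B(5,2)≠ R(4,1)–B(5,0)≠ R(4,2)–B(4,3)≠ R(4,2)–B(5,2)≠ R(4,2)–B(5,3)≠ B(4,3)–B(4,4)= B(4,3)–B(5,3)= B(4,3)–R(5,4)≠ B(4,3)–B(5,2)= B(4,4)–R(4,5)≠ B(4,4)–R(5,4)≠ B(4,4)–B(5,3)= R(4,5)–B(4,6)≠ R(4,5)–B(5,6)≠ R(4,5)–R(5,4)= B(4,6)–B(5,6)=  → 11/19 unlike.
Row 5: B(5,2)–B(5,3)= B(5,3)–R(5,4)≠  → 1/2 unlike.
Total adjacent occupied pairs: 75; unlike-type pairs: 38.
38/75 is already in lowest terms.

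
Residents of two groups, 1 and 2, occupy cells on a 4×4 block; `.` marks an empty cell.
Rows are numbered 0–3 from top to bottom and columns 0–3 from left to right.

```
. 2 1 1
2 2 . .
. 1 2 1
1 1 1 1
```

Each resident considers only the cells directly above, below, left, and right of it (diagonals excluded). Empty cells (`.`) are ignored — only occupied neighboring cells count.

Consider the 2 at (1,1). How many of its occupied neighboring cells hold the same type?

Occupied neighbors of (1,1): (0,1)=2, (2,1)=1, (1,0)=2.
Same type (2): 2 of 3.

2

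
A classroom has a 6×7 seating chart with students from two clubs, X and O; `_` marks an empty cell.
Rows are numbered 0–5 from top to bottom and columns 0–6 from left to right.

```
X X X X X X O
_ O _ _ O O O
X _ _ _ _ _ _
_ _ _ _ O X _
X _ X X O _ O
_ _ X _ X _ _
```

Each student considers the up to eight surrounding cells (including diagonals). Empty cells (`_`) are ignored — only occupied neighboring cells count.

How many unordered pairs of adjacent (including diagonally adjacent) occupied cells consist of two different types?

17

Scan each occupied cell's neighbors to the right and below (and the two forward diagonals) so each pair is counted once.
Row 0: X(0,0)–X(0,1)= X(0,0)–O(1,1)≠ X(0,1)–X(0,2)= X(0,1)–O(1,1)≠ X(0,2)–X(0,3)= X(0,2)–O(1,1)≠ X(0,3)–X(0,4)= X(0,3)–O(1,4)≠ X(0,4)–X(0,5)= X(0,4)–O(1,4)≠ X(0,4)–O(1,5)≠ X(0,5)–O(0,6)≠ X(0,5)–O(1,5)≠ X(0,5)–O(1,6)≠ X(0,5)–O(1,4)≠ O(0,6)–O(1,6)= O(0,6)–O(1,5)=  → 10/17 unlike.
Row 1: O(1,1)–X(2,0)≠ O(1,4)–O(1,5)= O(1,5)–O(1,6)=  → 1/3 unlike.
Row 3: O(3,4)–X(3,5)≠ O(3,4)–O(4,4)= O(3,4)–X(4,3)≠ X(3,5)–O(4,6)≠ X(3,5)–O(4,4)≠  → 4/5 unlike.
Row 4: X(4,2)–X(4,3)= X(4,2)–X(5,2)= X(4,3)–O(4,4)≠ X(4,3)–X(5,4)= X(4,3)–X(5,2)= O(4,4)–X(5,4)≠  → 2/6 unlike.
Total adjacent occupied pairs: 31; unlike-type pairs: 17.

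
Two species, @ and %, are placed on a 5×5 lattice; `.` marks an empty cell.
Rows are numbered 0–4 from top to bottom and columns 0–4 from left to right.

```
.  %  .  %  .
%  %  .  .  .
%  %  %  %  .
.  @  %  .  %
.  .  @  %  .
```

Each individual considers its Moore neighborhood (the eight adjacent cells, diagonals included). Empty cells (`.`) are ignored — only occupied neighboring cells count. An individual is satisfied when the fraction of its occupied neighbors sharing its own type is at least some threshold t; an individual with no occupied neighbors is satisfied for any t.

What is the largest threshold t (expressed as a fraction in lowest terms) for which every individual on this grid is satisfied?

(0,1)% 2/2
(0,3)% — no occupied neighbors
(1,0)% 4/4
(1,1)% 5/5
(2,0)% 3/4
(2,1)% 5/6
(2,2)% 4/5
(2,3)% 3/3
(3,1)@ 1/5
(3,2)% 4/6
(3,4)% 2/2
(4,2)@ 1/3
(4,3)% 2/3
The smallest same-type fraction is 1/5 at (3,1), which reduces to 1/5. Any threshold above that leaves this individual unsatisfied.

1/5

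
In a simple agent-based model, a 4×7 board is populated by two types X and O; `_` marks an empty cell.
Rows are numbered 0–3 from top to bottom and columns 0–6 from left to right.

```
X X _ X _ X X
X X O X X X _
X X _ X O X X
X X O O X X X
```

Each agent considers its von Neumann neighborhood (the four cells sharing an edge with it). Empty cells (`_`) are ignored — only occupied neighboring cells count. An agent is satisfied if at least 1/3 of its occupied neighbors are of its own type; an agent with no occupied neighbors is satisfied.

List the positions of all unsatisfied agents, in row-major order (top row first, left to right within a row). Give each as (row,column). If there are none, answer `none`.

(1,2), (2,4)

Row 0: (0,0)X 2/2 ✓ · (0,1)X 2/2 ✓ · (0,3)X 1/1 ✓ · (0,5)X 2/2 ✓ · (0,6)X 1/1 ✓
Row 1: (1,0)X 3/3 ✓ · (1,1)X 3/4 ✓ · (1,2)O 0/2 ✗ · (1,3)X 3/4 ✓ · (1,4)X 2/3 ✓ · (1,5)X 3/3 ✓
Row 2: (2,0)X 3/3 ✓ · (2,1)X 3/3 ✓ · (2,3)X 1/3 ✓ · (2,4)O 0/4 ✗ · (2,5)X 3/4 ✓ · (2,6)X 2/2 ✓
Row 3: (3,0)X 2/2 ✓ · (3,1)X 2/3 ✓ · (3,2)O 1/2 ✓ · (3,3)O 1/3 ✓ · (3,4)X 1/3 ✓ · (3,5)X 3/3 ✓ · (3,6)X 2/2 ✓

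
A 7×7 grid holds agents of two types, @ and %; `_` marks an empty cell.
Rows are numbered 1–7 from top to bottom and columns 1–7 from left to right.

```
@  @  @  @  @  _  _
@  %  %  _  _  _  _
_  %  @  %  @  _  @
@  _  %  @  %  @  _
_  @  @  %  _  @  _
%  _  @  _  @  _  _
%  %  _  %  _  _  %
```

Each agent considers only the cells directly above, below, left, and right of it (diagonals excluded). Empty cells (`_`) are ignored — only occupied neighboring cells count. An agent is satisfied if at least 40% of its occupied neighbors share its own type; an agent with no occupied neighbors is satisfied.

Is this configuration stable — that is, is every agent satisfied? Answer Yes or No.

No

Row 1: (1,1)@ 2/2 ok · (1,2)@ 2/3 ok · (1,3)@ 2/3 ok · (1,4)@ 2/2 ok · (1,5)@ 1/1 ok
Row 2: (2,1)@ 1/2 ok · (2,2)% 2/4 ok · (2,3)% 1/3 unhappy
Row 3: (3,2)% 1/2 ok · (3,3)@ 0/4 unhappy · (3,4)% 0/3 unhappy · (3,5)@ 0/2 unhappy · (3,7)@ 0/0 ok
Row 4: (4,1)@ 0/0 ok · (4,3)% 0/3 unhappy · (4,4)@ 0/4 unhappy · (4,5)% 0/3 unhappy · (4,6)@ 1/2 ok
Row 5: (5,2)@ 1/1 ok · (5,3)@ 2/4 ok · (5,4)% 0/2 unhappy · (5,6)@ 1/1 ok
Row 6: (6,1)% 1/1 ok · (6,3)@ 1/1 ok · (6,5)@ 0/0 ok
Row 7: (7,1)% 2/2 ok · (7,2)% 1/1 ok · (7,4)% 0/0 ok · (7,7)% 0/0 ok
For instance (2,3) has only 1/3 same-type neighbors, below 2/5.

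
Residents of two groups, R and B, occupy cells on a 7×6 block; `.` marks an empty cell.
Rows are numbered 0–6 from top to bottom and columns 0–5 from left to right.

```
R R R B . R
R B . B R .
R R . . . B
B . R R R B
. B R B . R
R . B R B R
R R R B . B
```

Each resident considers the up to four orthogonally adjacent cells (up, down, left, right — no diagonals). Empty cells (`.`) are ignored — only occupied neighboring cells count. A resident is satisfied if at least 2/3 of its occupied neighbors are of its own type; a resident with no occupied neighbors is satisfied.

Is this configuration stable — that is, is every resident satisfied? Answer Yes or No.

No

(0,0)R 2/2 satisfied
(0,1)R 2/3 satisfied
(0,2)R 1/2 not
(0,3)B 1/2 not
(0,5)R 0/0 satisfied
(1,0)R 2/3 satisfied
(1,1)B 0/3 not
(1,3)B 1/2 not
(1,4)R 0/1 not
(2,0)R 2/3 satisfied
(2,1)R 1/2 not
(2,5)B 1/1 satisfied
(3,0)B 0/1 not
(3,2)R 2/2 satisfied
(3,3)R 2/3 satisfied
(3,4)R 1/2 not
(3,5)B 1/3 not
(4,1)B 0/1 not
(4,2)R 1/4 not
(4,3)B 0/3 not
(4,5)R 1/2 not
(5,0)R 1/1 satisfied
(5,2)B 0/3 not
(5,3)R 0/4 not
(5,4)B 0/2 not
(5,5)R 1/3 not
(6,0)R 2/2 satisfied
(6,1)R 2/2 satisfied
(6,2)R 1/3 not
(6,3)B 0/2 not
(6,5)B 0/1 not
For instance (0,2) has only 1/2 same-type neighbors, below 2/3.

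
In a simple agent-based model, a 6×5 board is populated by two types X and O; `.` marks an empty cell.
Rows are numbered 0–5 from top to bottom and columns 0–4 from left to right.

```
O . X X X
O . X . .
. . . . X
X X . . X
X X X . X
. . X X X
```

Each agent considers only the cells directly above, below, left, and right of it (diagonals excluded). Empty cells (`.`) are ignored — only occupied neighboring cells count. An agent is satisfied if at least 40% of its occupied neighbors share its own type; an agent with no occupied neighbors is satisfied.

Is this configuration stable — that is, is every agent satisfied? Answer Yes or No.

(0,0)O 1/1 satisfied
(0,2)X 2/2 satisfied
(0,3)X 2/2 satisfied
(0,4)X 1/1 satisfied
(1,0)O 1/1 satisfied
(1,2)X 1/1 satisfied
(2,4)X 1/1 satisfied
(3,0)X 2/2 satisfied
(3,1)X 2/2 satisfied
(3,4)X 2/2 satisfied
(4,0)X 2/2 satisfied
(4,1)X 3/3 satisfied
(4,2)X 2/2 satisfied
(4,4)X 2/2 satisfied
(5,2)X 2/2 satisfied
(5,3)X 2/2 satisfied
(5,4)X 2/2 satisfied
All meet the threshold, so the configuration is stable.

Yes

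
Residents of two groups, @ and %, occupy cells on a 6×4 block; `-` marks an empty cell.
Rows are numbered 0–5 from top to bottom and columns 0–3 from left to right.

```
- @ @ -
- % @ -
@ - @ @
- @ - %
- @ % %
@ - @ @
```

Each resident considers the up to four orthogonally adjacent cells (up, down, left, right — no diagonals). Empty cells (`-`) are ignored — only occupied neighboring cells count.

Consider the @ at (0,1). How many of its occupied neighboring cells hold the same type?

Occupied neighbors of (0,1): (1,1)=%, (0,2)=@.
Same type (@): 1 of 2.

1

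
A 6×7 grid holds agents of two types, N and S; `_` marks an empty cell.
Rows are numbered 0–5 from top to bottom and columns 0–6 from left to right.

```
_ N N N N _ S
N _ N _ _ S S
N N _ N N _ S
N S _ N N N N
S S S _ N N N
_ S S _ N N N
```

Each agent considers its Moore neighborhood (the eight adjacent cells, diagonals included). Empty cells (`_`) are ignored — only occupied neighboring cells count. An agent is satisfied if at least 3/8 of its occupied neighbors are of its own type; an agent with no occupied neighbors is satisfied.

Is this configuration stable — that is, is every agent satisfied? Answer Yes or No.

Yes

Row 0: (0,1)N 3/3 ✓ · (0,2)N 3/3 ✓ · (0,3)N 3/3 ✓ · (0,4)N 1/2 ✓ · (0,6)S 2/2 ✓
Row 1: (1,0)N 3/3 ✓ · (1,2)N 5/5 ✓ · (1,5)S 3/5 ✓ · (1,6)S 3/3 ✓
Row 2: (2,0)N 3/4 ✓ · (2,1)N 4/5 ✓ · (2,3)N 4/4 ✓ · (2,4)N 4/5 ✓ · (2,6)S 2/4 ✓
Row 3: (3,0)N 2/5 ✓ · (3,1)S 3/6 ✓ · (3,3)N 4/5 ✓ · (3,4)N 6/6 ✓ · (3,5)N 6/7 ✓ · (3,6)N 3/4 ✓
Row 4: (4,0)S 3/4 ✓ · (4,1)S 5/6 ✓ · (4,2)S 4/5 ✓ · (4,4)N 6/6 ✓ · (4,5)N 8/8 ✓ · (4,6)N 5/5 ✓
Row 5: (5,1)S 4/4 ✓ · (5,2)S 3/3 ✓ · (5,4)N 3/3 ✓ · (5,5)N 5/5 ✓ · (5,6)N 3/3 ✓
All meet the threshold, so the configuration is stable.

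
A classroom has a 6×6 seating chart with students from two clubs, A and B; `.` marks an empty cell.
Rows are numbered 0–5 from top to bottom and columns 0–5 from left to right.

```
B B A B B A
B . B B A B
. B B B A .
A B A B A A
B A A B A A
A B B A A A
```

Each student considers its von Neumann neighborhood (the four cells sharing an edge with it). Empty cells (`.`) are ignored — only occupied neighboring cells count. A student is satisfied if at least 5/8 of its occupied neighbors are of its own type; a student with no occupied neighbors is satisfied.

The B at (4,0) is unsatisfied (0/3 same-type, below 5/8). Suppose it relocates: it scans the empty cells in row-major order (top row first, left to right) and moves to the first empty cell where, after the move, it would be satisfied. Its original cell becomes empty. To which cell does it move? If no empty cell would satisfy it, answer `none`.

(1,1)

Vacating (4,0). Empty cells in order:
  (1,1): 4/4 same-type → satisfied — stop here.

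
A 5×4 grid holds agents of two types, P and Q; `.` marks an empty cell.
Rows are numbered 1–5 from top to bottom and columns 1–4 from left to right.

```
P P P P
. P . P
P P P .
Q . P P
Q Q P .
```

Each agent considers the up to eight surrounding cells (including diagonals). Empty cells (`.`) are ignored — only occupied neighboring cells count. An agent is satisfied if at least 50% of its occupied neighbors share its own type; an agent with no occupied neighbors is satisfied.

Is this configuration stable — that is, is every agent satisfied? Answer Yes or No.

Yes

(1,1)P 2/2 satisfied
(1,2)P 3/3 satisfied
(1,3)P 4/4 satisfied
(1,4)P 2/2 satisfied
(2,2)P 6/6 satisfied
(2,4)P 3/3 satisfied
(3,1)P 2/3 satisfied
(3,2)P 4/5 satisfied
(3,3)P 5/5 satisfied
(4,1)Q 2/4 satisfied
(4,3)P 4/5 satisfied
(4,4)P 3/3 satisfied
(5,1)Q 2/2 satisfied
(5,2)Q 2/4 satisfied
(5,3)P 2/3 satisfied
All meet the threshold, so the configuration is stable.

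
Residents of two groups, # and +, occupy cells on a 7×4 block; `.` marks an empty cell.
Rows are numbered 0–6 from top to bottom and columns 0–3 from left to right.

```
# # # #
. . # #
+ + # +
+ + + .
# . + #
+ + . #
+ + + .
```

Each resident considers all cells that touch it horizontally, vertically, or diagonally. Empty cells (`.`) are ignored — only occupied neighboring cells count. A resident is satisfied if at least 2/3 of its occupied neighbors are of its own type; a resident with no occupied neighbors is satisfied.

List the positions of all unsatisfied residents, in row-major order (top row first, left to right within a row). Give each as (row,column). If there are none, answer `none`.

(2,2), (2,3), (4,0), (4,2), (4,3), (5,3)

(0,0)# 1/1 ok
(0,1)# 3/3 ok
(0,2)# 4/4 ok
(0,3)# 3/3 ok
(1,2)# 5/7 ok
(1,3)# 4/5 ok
(2,0)+ 3/3 ok
(2,1)+ 4/6 ok
(2,2)# 2/6 unhappy
(2,3)+ 1/4 unhappy
(3,0)+ 3/4 ok
(3,1)+ 5/7 ok
(3,2)+ 4/6 ok
(4,0)# 0/4 unhappy
(4,2)+ 3/5 unhappy
(4,3)# 1/3 unhappy
(5,0)+ 3/4 ok
(5,1)+ 5/6 ok
(5,3)# 1/3 unhappy
(6,0)+ 3/3 ok
(6,1)+ 4/4 ok
(6,2)+ 2/3 ok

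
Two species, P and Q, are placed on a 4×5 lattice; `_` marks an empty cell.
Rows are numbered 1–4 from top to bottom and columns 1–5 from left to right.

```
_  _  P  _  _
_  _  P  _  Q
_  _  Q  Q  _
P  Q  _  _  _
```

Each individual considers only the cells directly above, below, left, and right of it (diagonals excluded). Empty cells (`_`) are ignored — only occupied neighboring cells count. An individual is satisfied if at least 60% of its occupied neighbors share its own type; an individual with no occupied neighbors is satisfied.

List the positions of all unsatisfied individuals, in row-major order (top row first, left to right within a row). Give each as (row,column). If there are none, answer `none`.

(2,3), (3,3), (4,1), (4,2)

Row 1: (1,3)P 1/1 satisfied
Row 2: (2,3)P 1/2 not · (2,5)Q 0/0 satisfied
Row 3: (3,3)Q 1/2 not · (3,4)Q 1/1 satisfied
Row 4: (4,1)P 0/1 not · (4,2)Q 0/1 not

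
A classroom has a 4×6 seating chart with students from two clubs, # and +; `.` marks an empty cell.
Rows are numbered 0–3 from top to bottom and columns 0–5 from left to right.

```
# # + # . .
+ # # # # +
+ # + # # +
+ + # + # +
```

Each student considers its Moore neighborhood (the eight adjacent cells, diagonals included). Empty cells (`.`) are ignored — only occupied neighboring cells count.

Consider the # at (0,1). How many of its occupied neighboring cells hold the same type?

Occupied neighbors of (0,1): (0,0)=#, (0,2)=+, (1,0)=+, (1,1)=#, (1,2)=#.
Same type (#): 3 of 5.

3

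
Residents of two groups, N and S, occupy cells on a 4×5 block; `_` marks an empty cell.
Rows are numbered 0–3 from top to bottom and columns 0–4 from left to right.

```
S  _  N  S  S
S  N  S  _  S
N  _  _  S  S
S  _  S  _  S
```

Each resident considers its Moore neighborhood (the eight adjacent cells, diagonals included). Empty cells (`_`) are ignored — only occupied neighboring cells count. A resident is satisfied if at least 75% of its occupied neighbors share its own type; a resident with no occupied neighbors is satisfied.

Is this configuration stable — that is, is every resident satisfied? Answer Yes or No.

(0,0)S 1/2 ✗
(0,2)N 1/3 ✗
(0,3)S 3/4 ✓
(0,4)S 2/2 ✓
(1,0)S 1/3 ✗
(1,1)N 2/5 ✗
(1,2)S 2/4 ✗
(1,4)S 4/4 ✓
(2,0)N 1/3 ✗
(2,3)S 5/5 ✓
(2,4)S 3/3 ✓
(3,0)S 0/1 ✗
(3,2)S 1/1 ✓
(3,4)S 2/2 ✓
For instance (0,0) has only 1/2 same-type neighbors, below 3/4.

No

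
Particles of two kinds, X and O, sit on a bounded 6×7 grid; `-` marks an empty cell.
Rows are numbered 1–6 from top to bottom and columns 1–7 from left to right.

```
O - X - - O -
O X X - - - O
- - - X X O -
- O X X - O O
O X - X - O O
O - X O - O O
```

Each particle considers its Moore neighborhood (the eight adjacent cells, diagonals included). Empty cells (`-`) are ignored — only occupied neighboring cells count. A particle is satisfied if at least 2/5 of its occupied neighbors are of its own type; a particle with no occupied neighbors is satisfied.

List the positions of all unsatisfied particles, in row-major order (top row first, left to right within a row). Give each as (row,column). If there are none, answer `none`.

(4,2), (6,4)

Row 1: (1,1)O 1/2 satisfied · (1,3)X 2/2 satisfied · (1,6)O 1/1 satisfied
Row 2: (2,1)O 1/2 satisfied · (2,2)X 2/4 satisfied · (2,3)X 3/3 satisfied · (2,7)O 2/2 satisfied
Row 3: (3,4)X 4/4 satisfied · (3,5)X 2/4 satisfied · (3,6)O 3/4 satisfied
Row 4: (4,2)O 1/3 not · (4,3)X 4/5 satisfied · (4,4)X 4/4 satisfied · (4,6)O 4/5 satisfied · (4,7)O 4/4 satisfied
Row 5: (5,1)O 2/3 satisfied · (5,2)X 2/5 satisfied · (5,4)X 3/4 satisfied · (5,6)O 5/5 satisfied · (5,7)O 5/5 satisfied
Row 6: (6,1)O 1/2 satisfied · (6,3)X 2/3 satisfied · (6,4)O 0/2 not · (6,6)O 3/3 satisfied · (6,7)O 3/3 satisfied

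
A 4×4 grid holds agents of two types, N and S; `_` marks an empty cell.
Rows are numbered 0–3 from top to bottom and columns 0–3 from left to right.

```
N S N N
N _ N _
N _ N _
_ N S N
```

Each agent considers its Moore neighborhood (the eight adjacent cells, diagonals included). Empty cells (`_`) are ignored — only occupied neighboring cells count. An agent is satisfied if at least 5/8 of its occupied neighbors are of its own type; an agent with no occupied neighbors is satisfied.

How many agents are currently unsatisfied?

(0,0)N 1/2 ✗
(0,1)S 0/4 ✗
(0,2)N 2/3 ✓
(0,3)N 2/2 ✓
(1,0)N 2/3 ✓
(1,2)N 3/4 ✓
(2,0)N 2/2 ✓
(2,2)N 3/4 ✓
(3,1)N 2/3 ✓
(3,2)S 0/3 ✗
(3,3)N 1/2 ✗
Unsatisfied: (0,0), (0,1), (3,2), (3,3) — 4 in total.

4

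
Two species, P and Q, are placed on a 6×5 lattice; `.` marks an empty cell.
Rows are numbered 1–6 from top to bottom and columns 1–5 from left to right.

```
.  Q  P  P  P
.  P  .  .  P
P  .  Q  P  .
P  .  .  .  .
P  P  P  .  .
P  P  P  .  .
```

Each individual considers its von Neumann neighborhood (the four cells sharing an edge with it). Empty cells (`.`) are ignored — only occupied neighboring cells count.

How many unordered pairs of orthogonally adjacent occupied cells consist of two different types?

3

Scan each occupied cell's neighbors to the right and below so each pair is counted once.
Row 1: Q(1,2)–P(1,3)≠ Q(1,2)–P(2,2)≠ P(1,3)–P(1,4)= P(1,4)–P(1,5)= P(1,5)–P(2,5)=  → 2/5 unlike.
Row 3: P(3,1)–P(4,1)= Q(3,3)–P(3,4)≠  → 1/2 unlike.
Row 4: P(4,1)–P(5,1)=  → 0/1 unlike.
Row 5: P(5,1)–P(5,2)= P(5,1)–P(6,1)= P(5,2)–P(5,3)= P(5,2)–P(6,2)= P(5,3)–P(6,3)=  → 0/5 unlike.
Row 6: P(6,1)–P(6,2)= P(6,2)–P(6,3)=  → 0/2 unlike.
Total adjacent occupied pairs: 15; unlike-type pairs: 3.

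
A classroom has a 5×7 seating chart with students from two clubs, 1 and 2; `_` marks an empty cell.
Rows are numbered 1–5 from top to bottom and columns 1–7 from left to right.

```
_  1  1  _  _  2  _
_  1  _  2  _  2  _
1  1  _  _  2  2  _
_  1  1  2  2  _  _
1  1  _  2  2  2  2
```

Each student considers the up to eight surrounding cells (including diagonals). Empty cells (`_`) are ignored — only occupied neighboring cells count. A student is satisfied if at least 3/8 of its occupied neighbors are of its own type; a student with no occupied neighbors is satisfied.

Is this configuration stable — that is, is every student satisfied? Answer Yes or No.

Yes

Row 1: (1,2)1 2/2 ✓ · (1,3)1 2/3 ✓ · (1,6)2 1/1 ✓
Row 2: (2,2)1 4/4 ✓ · (2,4)2 1/2 ✓ · (2,6)2 3/3 ✓
Row 3: (3,1)1 3/3 ✓ · (3,2)1 4/4 ✓ · (3,5)2 5/5 ✓ · (3,6)2 3/3 ✓
Row 4: (4,2)1 5/5 ✓ · (4,3)1 3/5 ✓ · (4,4)2 4/5 ✓ · (4,5)2 6/6 ✓
Row 5: (5,1)1 2/2 ✓ · (5,2)1 3/3 ✓ · (5,4)2 3/4 ✓ · (5,5)2 4/4 ✓ · (5,6)2 3/3 ✓ · (5,7)2 1/1 ✓
All meet the threshold, so the configuration is stable.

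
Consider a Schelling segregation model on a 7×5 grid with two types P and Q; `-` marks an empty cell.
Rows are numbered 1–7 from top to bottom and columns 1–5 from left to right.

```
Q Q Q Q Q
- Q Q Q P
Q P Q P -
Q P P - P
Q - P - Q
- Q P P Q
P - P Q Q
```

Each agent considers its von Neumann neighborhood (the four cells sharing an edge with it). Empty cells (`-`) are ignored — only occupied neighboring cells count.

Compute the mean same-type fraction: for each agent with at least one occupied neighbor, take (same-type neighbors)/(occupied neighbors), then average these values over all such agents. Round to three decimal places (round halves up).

Row 1: (1,1)Q 1/1 · (1,2)Q 3/3 · (1,3)Q 3/3 · (1,4)Q 3/3 · (1,5)Q 1/2
Row 2: (2,2)Q 2/3 · (2,3)Q 4/4 · (2,4)Q 2/4 · (2,5)P 0/2
Row 3: (3,1)Q 1/2 · (3,2)P 1/4 · (3,3)Q 1/4 · (3,4)P 0/2
Row 4: (4,1)Q 2/3 · (4,2)P 2/3 · (4,3)P 2/3 · (4,5)P 0/1
Row 5: (5,1)Q 1/1 · (5,3)P 2/2 · (5,5)Q 1/2
Row 6: (6,2)Q 0/1 · (6,3)P 3/4 · (6,4)P 1/3 · (6,5)Q 2/3
Row 7: (7,1)P — no occupied neighbors · (7,3)P 1/2 · (7,4)Q 1/3 · (7,5)Q 2/2
Sum over 27 agents: 1/1 + 3/3 + 3/3 + 3/3 + 1/2 + 2/3 + 4/4 + 2/4 + 0/2 + 1/2 + 1/4 + 1/4 + 0/2 + 2/3 + 2/3 + 2/3 + 0/1 + 1/1 + 2/2 + 1/2 + 0/1 + 3/4 + 1/3 + 2/3 + 1/2 + 1/3 + 2/2 = 63/4; mean = 63/4 ÷ 27 = 7/12 = 0.583333… → 0.583.

0.583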